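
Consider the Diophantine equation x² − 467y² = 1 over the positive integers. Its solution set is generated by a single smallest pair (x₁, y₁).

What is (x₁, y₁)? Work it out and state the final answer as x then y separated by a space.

[21; 1,1,1,1,3,…,1,1,42] for √467; ℓ=14 ⇒ convergent index 13
step 0: (21, 1)  from 21·(1,0) + (0,1)
step 1: (22, 1)  from 1·(21,1) + (1,0)
…
step 3: (65, 3)  from 1·(43,2) + (22,1)
step 4: (108, 5)  from 1·(65,3) + (43,2)
step 5: (389, 18)  from 3·(108,5) + (65,3)
step 6: (1275, 59)  from 3·(389,18) + (108,5)
step 7: (27164, 1257)  from 21·(1275,59) + (389,18)
step 8: (82767, 3830)  from 3·(27164,1257) + (1275,59)
…
step 10: (358232, 16577)  from 1·(275465,12747) + (82767,3830)
…
step 12: (991929, 45901)  from 1·(633697,29324) + (358232,16577)
step 13: (1625626, 75225)  from 1·(991929,45901) + (633697,29324)
(x₁, y₁) = (1625626, 75225);  1625626² − 467·75225² = 1 ✓

1625626 75225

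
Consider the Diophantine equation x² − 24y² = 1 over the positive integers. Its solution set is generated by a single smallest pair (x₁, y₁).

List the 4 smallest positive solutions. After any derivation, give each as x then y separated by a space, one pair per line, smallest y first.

5 1
49 10
485 99
4801 980

√24 → a₀=4, period (1,8); ℓ=2 even so k=1
a_0=4:  p_0=4·1+0=4,  q_0=4·0+1=1
a_1=1:  p_1=1·4+1=5,  q_1=1·1+0=1
(x₁, y₁) = (5, 1);  5² − 24·1² = 1 ✓
(5+1√24)^2 = 49 + 10√24
(5+1√24)^3 = 485 + 99√24
(5+1√24)^4 = 4801 + 980√24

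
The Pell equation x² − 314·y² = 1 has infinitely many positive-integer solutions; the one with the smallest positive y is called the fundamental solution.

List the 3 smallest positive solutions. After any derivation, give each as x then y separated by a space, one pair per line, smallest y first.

d=314: √d = [17; 1,2,1,1,2,1,34] (ℓ=7, odd), read p_13/q_13
k=0  a_k=17  p_k/q_k = 17/1
k=1  a_k=1  p_k/q_k = 18/1
…
k=3  a_k=1  p_k/q_k = 71/4
…
k=7  a_k=34  p_k/q_k = 15381/868
…
k=10  a_k=1  p_k/q_k = 62853/3547
k=11  a_k=1  p_k/q_k = 109882/6201
k=12  a_k=2  p_k/q_k = 282617/15949
k=13  a_k=1  p_k/q_k = 392499/22150
fundamental: x₁=392499, y₁=22150  (since 154055465001 − 314·490622500 = 1)
(392499+22150√314)^2 = 308110930001 + 17387705700√314
(392499+22150√314)^3 = 241866463828532499 + 13649314199066450√314

392499 22150
308110930001 17387705700
241866463828532499 13649314199066450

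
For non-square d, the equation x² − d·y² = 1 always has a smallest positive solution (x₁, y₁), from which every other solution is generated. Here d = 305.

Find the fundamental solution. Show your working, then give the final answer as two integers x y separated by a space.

489 28

[17; 2,6,2,34] for √305; ℓ=4 ⇒ convergent index 3
i=0: a=17 ⇒ p=17, q=1
i=1: a=2 ⇒ p=35, q=2
i=2: a=6 ⇒ p=227, q=13
i=3: a=2 ⇒ p=489, q=28
→ (489, 28).  Check: 489²=239121, 305·28²=239120, difference 1.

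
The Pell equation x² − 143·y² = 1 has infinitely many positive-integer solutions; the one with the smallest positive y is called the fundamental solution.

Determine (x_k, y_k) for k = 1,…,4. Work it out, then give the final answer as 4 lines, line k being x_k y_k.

√143 → a₀=11, period (1,22); ℓ=2 even so k=1
i=0: a=11 ⇒ p=11, q=1
i=1: a=1 ⇒ p=12, q=1
(x₁, y₁) = (12, 1);  12² − 143·1² = 1 ✓
(x_2, y_2) = (12·12 + 143·1·1, 12·1 + 1·12) = (287, 24)
(x_3, y_3) = (12·287 + 143·1·24, 12·24 + 1·287) = (6876, 575)
(x_4, y_4) = (12·6876 + 143·1·575, 12·575 + 1·6876) = (164737, 13776)

12 1
287 24
6876 575
164737 13776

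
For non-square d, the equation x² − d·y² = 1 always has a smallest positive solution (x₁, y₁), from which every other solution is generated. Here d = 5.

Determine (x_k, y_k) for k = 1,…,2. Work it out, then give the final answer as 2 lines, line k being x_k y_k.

√5 → a₀=2, period (4); ℓ=1 odd so k=1
a_0=2:  p_0=2·1+0=2,  q_0=2·0+1=1
a_1=4:  p_1=4·2+1=9,  q_1=4·1+0=4
fundamental: x₁=9, y₁=4  (since 81 − 5·16 = 1)
(9+4√5)^2 = 161 + 72√5

9 4
161 72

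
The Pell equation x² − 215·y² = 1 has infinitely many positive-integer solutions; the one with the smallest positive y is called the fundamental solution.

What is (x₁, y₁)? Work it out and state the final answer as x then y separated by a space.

44 3

d=215: √d = [14; 1,1,1,28] (ℓ=4, even), read p_3/q_3
a_0=14:  p_0=14·1+0=14,  q_0=14·0+1=1
…
a_2=1:  p_2=1·15+14=29,  q_2=1·1+1=2
a_3=1:  p_3=1·29+15=44,  q_3=1·2+1=3
(x₁, y₁) = (44, 3);  44² − 215·3² = 1 ✓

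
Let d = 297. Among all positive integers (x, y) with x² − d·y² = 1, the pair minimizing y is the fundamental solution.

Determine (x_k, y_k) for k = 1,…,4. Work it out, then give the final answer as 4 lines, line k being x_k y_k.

√297 = [17; 4,3,1,1,2,1,1,3,4,34, …], period ℓ=10 (even) → k=9
k=0  a_k=17  p_k/q_k = 17/1
k=1  a_k=4  p_k/q_k = 69/4
k=2  a_k=3  p_k/q_k = 224/13
…
k=4  a_k=1  p_k/q_k = 517/30
k=5  a_k=2  p_k/q_k = 1327/77
…
k=7  a_k=1  p_k/q_k = 3171/184
k=8  a_k=3  p_k/q_k = 11357/659
k=9  a_k=4  p_k/q_k = 48599/2820
(x₁, y₁) = (48599, 2820);  48599² − 297·2820² = 1 ✓
n=2: (48599,2820)∘(48599,2820) = (48599·48599+297·2820·2820, 48599·2820+2820·48599) = (4723725601,274098360)
n=3: (4723725601,274098360)∘(48599,2820) = (48599·4723725601+297·2820·274098360, 48599·274098360+2820·4723725601) = (459136680917399,26641812392460)
n=4: (459136680917399,26641812392460)∘(48599,2820) = (48599·459136680917399+297·2820·26641812392460, 48599·26641812392460+2820·459136680917399) = (44627167107085622401,2589530880648228720)

48599 2820
4723725601 274098360
459136680917399 26641812392460
44627167107085622401 2589530880648228720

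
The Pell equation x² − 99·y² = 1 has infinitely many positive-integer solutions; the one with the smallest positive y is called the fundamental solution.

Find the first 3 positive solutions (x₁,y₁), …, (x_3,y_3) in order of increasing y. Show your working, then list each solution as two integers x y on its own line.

√99 → a₀=9, period (1,18); ℓ=2 even so k=1
k=0  a_k=9  p_k/q_k = 9/1
k=1  a_k=1  p_k/q_k = 10/1
(x₁, y₁) = (10, 1);  10² − 99·1² = 1 ✓
n=2: (10,1)∘(10,1) = (10·10+99·1·1, 10·1+1·10) = (199,20)
n=3: (199,20)∘(10,1) = (10·199+99·1·20, 10·20+1·199) = (3970,399)

10 1
199 20
3970 399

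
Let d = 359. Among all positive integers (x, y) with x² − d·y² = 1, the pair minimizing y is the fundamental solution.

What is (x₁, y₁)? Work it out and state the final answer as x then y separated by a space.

360 19

√359 = [18; 1,17,1,36, …], period ℓ=4 (even) → k=3
step 0: (18, 1)  from 18·(1,0) + (0,1)
…
step 2: (341, 18)  from 17·(19,1) + (18,1)
step 3: (360, 19)  from 1·(341,18) + (19,1)
→ (360, 19).  Check: 360²=129600, 359·19²=129599, difference 1.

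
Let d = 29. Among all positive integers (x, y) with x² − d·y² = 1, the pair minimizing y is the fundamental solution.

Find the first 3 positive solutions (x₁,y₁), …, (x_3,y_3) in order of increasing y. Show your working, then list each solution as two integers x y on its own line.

[5; 2,1,1,2,10] for √29; ℓ=5 ⇒ convergent index 9
a_0=5:  p_0=5·1+0=5,  q_0=5·0+1=1
a_1=2:  p_1=2·5+1=11,  q_1=2·1+0=2
a_2=1:  p_2=1·11+5=16,  q_2=1·2+1=3
…
a_5=10:  p_5=10·70+27=727,  q_5=10·13+5=135
…
a_7=1:  p_7=1·1524+727=2251,  q_7=1·283+135=418
a_8=1:  p_8=1·2251+1524=3775,  q_8=1·418+283=701
a_9=2:  p_9=2·3775+2251=9801,  q_9=2·701+418=1820
→ (9801, 1820).  Check: 9801²=96059601, 29·1820²=96059600, difference 1.
(x_2, y_2) = (9801·9801 + 29·1820·1820, 9801·1820 + 1820·9801) = (192119201, 35675640)
(x_3, y_3) = (9801·192119201 + 29·1820·35675640, 9801·35675640 + 1820·192119201) = (3765920568201, 699313893460)

9801 1820
192119201 35675640
3765920568201 699313893460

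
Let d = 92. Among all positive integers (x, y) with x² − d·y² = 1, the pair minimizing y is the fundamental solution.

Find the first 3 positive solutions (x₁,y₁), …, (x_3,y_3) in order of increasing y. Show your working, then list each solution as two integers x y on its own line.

[9; 1,1,2,4,2,1,1,18] for √92; ℓ=8 ⇒ convergent index 7
k=0  a_k=9  p_k/q_k = 9/1
k=1  a_k=1  p_k/q_k = 10/1
k=2  a_k=1  p_k/q_k = 19/2
…
k=4  a_k=4  p_k/q_k = 211/22
…
k=6  a_k=1  p_k/q_k = 681/71
k=7  a_k=1  p_k/q_k = 1151/120
→ (1151, 120).  Check: 1151²=1324801, 92·120²=1324800, difference 1.
n=2: (1151,120)∘(1151,120) = (1151·1151+92·120·120, 1151·120+120·1151) = (2649601,276240)
n=3: (2649601,276240)∘(1151,120) = (1151·2649601+92·120·276240, 1151·276240+120·2649601) = (6099380351,635904360)

1151 120
2649601 276240
6099380351 635904360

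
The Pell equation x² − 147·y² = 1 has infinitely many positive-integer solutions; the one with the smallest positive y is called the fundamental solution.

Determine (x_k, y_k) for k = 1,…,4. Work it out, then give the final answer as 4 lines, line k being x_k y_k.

97 8
18817 1552
3650401 301080
708158977 58407968

d=147: √d = [12; 8,24] (ℓ=2, even), read p_1/q_1
a_0=12:  p_0=12·1+0=12,  q_0=12·0+1=1
a_1=8:  p_1=8·12+1=97,  q_1=8·1+0=8
→ (97, 8).  Check: 97²=9409, 147·8²=9408, difference 1.
(97+8√147)^2 = 18817 + 1552√147
(97+8√147)^3 = 3650401 + 301080√147
(97+8√147)^4 = 708158977 + 58407968√147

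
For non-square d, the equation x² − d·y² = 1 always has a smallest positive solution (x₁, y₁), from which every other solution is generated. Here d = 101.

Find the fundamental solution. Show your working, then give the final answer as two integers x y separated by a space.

201 20

[10; 20] for √101; ℓ=1 ⇒ convergent index 1
a_0=10:  p_0=10·1+0=10,  q_0=10·0+1=1
a_1=20:  p_1=20·10+1=201,  q_1=20·1+0=20
→ (201, 20).  Check: 201²=40401, 101·20²=40400, difference 1.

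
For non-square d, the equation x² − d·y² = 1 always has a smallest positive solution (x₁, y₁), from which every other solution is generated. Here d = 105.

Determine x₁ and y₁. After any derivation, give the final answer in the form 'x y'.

d=105: √d = [10; 4,20] (ℓ=2, even), read p_1/q_1
a_0=10:  p_0=10·1+0=10,  q_0=10·0+1=1
a_1=4:  p_1=4·10+1=41,  q_1=4·1+0=4
(x₁, y₁) = (41, 4);  41² − 105·4² = 1 ✓

41 4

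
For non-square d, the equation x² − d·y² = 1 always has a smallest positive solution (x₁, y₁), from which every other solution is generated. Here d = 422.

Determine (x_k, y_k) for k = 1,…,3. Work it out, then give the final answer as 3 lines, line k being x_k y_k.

[20; 1,1,5,2,1,…,1,1,40] for √422; ℓ=14 ⇒ convergent index 13
i=0: a=20 ⇒ p=20, q=1
…
i=4: a=2 ⇒ p=493, q=24
…
i=7: a=20 ⇒ p=53719, q=2615
…
i=10: a=2 ⇒ p=598859, q=29152
…
i=12: a=1 ⇒ p=3810680, q=185501
i=13: a=1 ⇒ p=7022501, q=341850
(x₁, y₁) = (7022501, 341850);  7022501² − 422·341850² = 1 ✓
(7022501+341850√422)^2 = 98631040590001 + 4801283933700√422
(7022501+341850√422)^3 = 1385273162348638202501 + 67434042451384025550√422

7022501 341850
98631040590001 4801283933700
1385273162348638202501 67434042451384025550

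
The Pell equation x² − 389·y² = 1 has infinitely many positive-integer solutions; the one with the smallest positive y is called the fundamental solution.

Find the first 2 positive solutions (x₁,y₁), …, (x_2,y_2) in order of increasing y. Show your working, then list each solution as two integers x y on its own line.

3287049 166660
21609382256801 1095639172680

d=389: √d = [19; 1,2,1,1,1,1,2,1,38] (ℓ=9, odd), read p_17/q_17
i=0: a=19 ⇒ p=19, q=1
…
i=2: a=2 ⇒ p=59, q=3
i=3: a=1 ⇒ p=79, q=4
i=4: a=1 ⇒ p=138, q=7
…
i=8: a=1 ⇒ p=1282, q=65
i=9: a=38 ⇒ p=49643, q=2517
…
i=11: a=2 ⇒ p=151493, q=7681
i=12: a=1 ⇒ p=202418, q=10263
…
i=14: a=1 ⇒ p=556329, q=28207
…
i=16: a=2 ⇒ p=2376809, q=120509
i=17: a=1 ⇒ p=3287049, q=166660
fundamental: x₁=3287049, y₁=166660  (since 10804691128401 − 389·27775555600 = 1)
(3287049+166660√389)^2 = 21609382256801 + 1095639172680√389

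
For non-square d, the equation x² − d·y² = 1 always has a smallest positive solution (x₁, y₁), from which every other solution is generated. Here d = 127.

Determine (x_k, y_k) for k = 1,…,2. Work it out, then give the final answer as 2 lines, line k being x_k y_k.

[11; 3,1,2,2,7,11,7,2,2,1,3,22] for √127; ℓ=12 ⇒ convergent index 11
k=0  a_k=11  p_k/q_k = 11/1
k=1  a_k=3  p_k/q_k = 34/3
k=2  a_k=1  p_k/q_k = 45/4
k=3  a_k=2  p_k/q_k = 124/11
k=4  a_k=2  p_k/q_k = 293/26
…
k=8  a_k=2  p_k/q_k = 367620/32621
k=9  a_k=2  p_k/q_k = 906941/80478
k=10  a_k=1  p_k/q_k = 1274561/113099
k=11  a_k=3  p_k/q_k = 4730624/419775
(x₁, y₁) = (4730624, 419775);  4730624² − 127·419775² = 1 ✓
k=2:  x_2 = 4730624·4730624+127·419775·419775 = 44757606858751,  y_2 = 4730624·419775+419775·4730624 = 3971595379200

4730624 419775
44757606858751 3971595379200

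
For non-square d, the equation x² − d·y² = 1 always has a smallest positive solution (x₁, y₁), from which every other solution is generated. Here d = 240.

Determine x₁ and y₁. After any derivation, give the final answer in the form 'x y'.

√240 → a₀=15, period (2,30); ℓ=2 even so k=1
i=0: a=15 ⇒ p=15, q=1
i=1: a=2 ⇒ p=31, q=2
→ (31, 2).  Check: 31²=961, 240·2²=960, difference 1.

31 2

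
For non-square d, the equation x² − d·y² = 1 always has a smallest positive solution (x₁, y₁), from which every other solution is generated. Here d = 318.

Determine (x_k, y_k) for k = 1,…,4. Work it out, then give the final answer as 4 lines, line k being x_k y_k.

107 6
22897 1284
4899851 274770
1048545217 58799496

d=318: √d = [17; 1,4,1,34] (ℓ=4, even), read p_3/q_3
k=0  a_k=17  p_k/q_k = 17/1
k=1  a_k=1  p_k/q_k = 18/1
k=2  a_k=4  p_k/q_k = 89/5
k=3  a_k=1  p_k/q_k = 107/6
→ (107, 6).  Check: 107²=11449, 318·6²=11448, difference 1.
n=2: (107,6)∘(107,6) = (107·107+318·6·6, 107·6+6·107) = (22897,1284)
n=3: (22897,1284)∘(107,6) = (107·22897+318·6·1284, 107·1284+6·22897) = (4899851,274770)
n=4: (4899851,274770)∘(107,6) = (107·4899851+318·6·274770, 107·274770+6·4899851) = (1048545217,58799496)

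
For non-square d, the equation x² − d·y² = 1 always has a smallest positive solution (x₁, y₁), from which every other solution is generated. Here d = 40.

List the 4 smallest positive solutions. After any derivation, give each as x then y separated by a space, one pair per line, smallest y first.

√40 = [6; 3,12, …], period ℓ=2 (even) → k=1
step 0: (6, 1)  from 6·(1,0) + (0,1)
step 1: (19, 3)  from 3·(6,1) + (1,0)
(x₁, y₁) = (19, 3);  19² − 40·3² = 1 ✓
(19+3√40)^2 = 721 + 114√40
(19+3√40)^3 = 27379 + 4329√40
(19+3√40)^4 = 1039681 + 164388√40

19 3
721 114
27379 4329
1039681 164388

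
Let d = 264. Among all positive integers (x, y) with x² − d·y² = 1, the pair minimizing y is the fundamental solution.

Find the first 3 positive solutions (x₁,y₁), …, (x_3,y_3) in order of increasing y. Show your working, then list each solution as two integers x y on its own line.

[16; 4,32] for √264; ℓ=2 ⇒ convergent index 1
k=0  a_k=16  p_k/q_k = 16/1
k=1  a_k=4  p_k/q_k = 65/4
(x₁, y₁) = (65, 4);  65² − 264·4² = 1 ✓
(x_2, y_2) = (65·65 + 264·4·4, 65·4 + 4·65) = (8449, 520)
(x_3, y_3) = (65·8449 + 264·4·520, 65·520 + 4·8449) = (1098305, 67596)

65 4
8449 520
1098305 67596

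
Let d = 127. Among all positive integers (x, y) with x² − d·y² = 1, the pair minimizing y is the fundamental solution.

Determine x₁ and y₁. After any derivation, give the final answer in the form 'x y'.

√127 = [11; 3,1,2,2,7,11,7,2,2,1,3,22, …], period ℓ=12 (even) → k=11
step 0: (11, 1)  from 11·(1,0) + (0,1)
…
step 3: (124, 11)  from 2·(45,4) + (34,3)
…
step 8: (367620, 32621)  from 2·(171701,15236) + (24218,2149)
…
step 10: (1274561, 113099)  from 1·(906941,80478) + (367620,32621)
step 11: (4730624, 419775)  from 3·(1274561,113099) + (906941,80478)
(x₁, y₁) = (4730624, 419775);  4730624² − 127·419775² = 1 ✓

4730624 419775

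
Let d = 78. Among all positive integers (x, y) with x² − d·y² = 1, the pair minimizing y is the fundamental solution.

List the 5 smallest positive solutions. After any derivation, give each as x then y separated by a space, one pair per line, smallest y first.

53 6
5617 636
595349 67410
63101377 7144824
6688150613 757283934

√78 → a₀=8, period (1,4,1,16); ℓ=4 even so k=3
i=0: a=8 ⇒ p=8, q=1
i=1: a=1 ⇒ p=9, q=1
i=2: a=4 ⇒ p=44, q=5
i=3: a=1 ⇒ p=53, q=6
(x₁, y₁) = (53, 6);  53² − 78·6² = 1 ✓
(53+6√78)^2 = 5617 + 636√78
(53+6√78)^3 = 595349 + 67410√78
(53+6√78)^4 = 63101377 + 7144824√78
(53+6√78)^5 = 6688150613 + 757283934√78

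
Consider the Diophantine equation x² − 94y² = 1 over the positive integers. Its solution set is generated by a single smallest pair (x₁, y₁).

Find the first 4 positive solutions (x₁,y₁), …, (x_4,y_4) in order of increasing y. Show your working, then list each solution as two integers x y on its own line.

d=94: √d = [9; 1,2,3,1,1,…,2,1,18] (ℓ=16, even), read p_15/q_15
step 0: (9, 1)  from 9·(1,0) + (0,1)
step 1: (10, 1)  from 1·(9,1) + (1,0)
step 2: (29, 3)  from 2·(10,1) + (9,1)
…
step 6: (1241, 128)  from 5·(223,23) + (126,13)
…
step 8: (12953, 1336)  from 8·(1464,151) + (1241,128)
…
step 14: (1490361, 153719)  from 2·(652934,67345) + (184493,19029)
step 15: (2143295, 221064)  from 1·(1490361,153719) + (652934,67345)
→ (2143295, 221064).  Check: 2143295²=4593713457025, 94·221064²=4593713457024, difference 1.
(2143295+221064√94)^2 = 9187426914049 + 947610731760√94
(2143295+221064√94)^3 = 39382732335491159615 + 4062018686654877336√94
(2143295+221064√94)^4 = 168817626601983862467148801 + 17412208682026983028992480√94

2143295 221064
9187426914049 947610731760
39382732335491159615 4062018686654877336
168817626601983862467148801 17412208682026983028992480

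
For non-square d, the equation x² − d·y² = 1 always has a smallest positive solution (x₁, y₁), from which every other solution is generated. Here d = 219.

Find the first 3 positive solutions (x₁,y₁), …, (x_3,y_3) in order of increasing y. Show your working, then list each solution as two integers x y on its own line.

√219 = [14; 1,3,1,28, …], period ℓ=4 (even) → k=3
k=0  a_k=14  p_k/q_k = 14/1
…
k=2  a_k=3  p_k/q_k = 59/4
k=3  a_k=1  p_k/q_k = 74/5
→ (74, 5).  Check: 74²=5476, 219·5²=5475, difference 1.
k=2:  x_2 = 74·74+219·5·5 = 10951,  y_2 = 74·5+5·74 = 740
k=3:  x_3 = 74·10951+219·5·740 = 1620674,  y_3 = 74·740+5·10951 = 109515

74 5
10951 740
1620674 109515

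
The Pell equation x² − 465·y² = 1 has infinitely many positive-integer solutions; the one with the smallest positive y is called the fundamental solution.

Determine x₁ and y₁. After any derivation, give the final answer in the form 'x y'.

√465 = [21; 1,1,3,2,2,2,3,1,1,42, …], period ℓ=10 (even) → k=9
a_0=21:  p_0=21·1+0=21,  q_0=21·0+1=1
a_1=1:  p_1=1·21+1=22,  q_1=1·1+0=1
a_2=1:  p_2=1·22+21=43,  q_2=1·1+1=2
a_3=3:  p_3=3·43+22=151,  q_3=3·2+1=7
a_4=2:  p_4=2·151+43=345,  q_4=2·7+2=16
a_5=2:  p_5=2·345+151=841,  q_5=2·16+7=39
a_6=2:  p_6=2·841+345=2027,  q_6=2·39+16=94
…
a_8=1:  p_8=1·6922+2027=8949,  q_8=1·321+94=415
a_9=1:  p_9=1·8949+6922=15871,  q_9=1·415+321=736
→ (15871, 736).  Check: 15871²=251888641, 465·736²=251888640, difference 1.

15871 736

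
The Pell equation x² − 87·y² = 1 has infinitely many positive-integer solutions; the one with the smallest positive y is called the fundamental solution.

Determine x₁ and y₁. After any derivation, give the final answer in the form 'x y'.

[9; 3,18] for √87; ℓ=2 ⇒ convergent index 1
a_0=9:  p_0=9·1+0=9,  q_0=9·0+1=1
a_1=3:  p_1=3·9+1=28,  q_1=3·1+0=3
→ (28, 3).  Check: 28²=784, 87·3²=783, difference 1.

28 3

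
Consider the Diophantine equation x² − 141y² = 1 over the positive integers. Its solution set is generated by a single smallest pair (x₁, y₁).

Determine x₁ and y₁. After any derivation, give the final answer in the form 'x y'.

√141 = [11; 1,6,1,22, …], period ℓ=4 (even) → k=3
a_0=11:  p_0=11·1+0=11,  q_0=11·0+1=1
a_1=1:  p_1=1·11+1=12,  q_1=1·1+0=1
a_2=6:  p_2=6·12+11=83,  q_2=6·1+1=7
a_3=1:  p_3=1·83+12=95,  q_3=1·7+1=8
fundamental: x₁=95, y₁=8  (since 9025 − 141·64 = 1)

95 8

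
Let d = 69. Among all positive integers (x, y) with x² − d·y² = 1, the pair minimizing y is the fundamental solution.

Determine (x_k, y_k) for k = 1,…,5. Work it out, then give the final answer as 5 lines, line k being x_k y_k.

√69 = [8; 3,3,1,4,1,3,3,16, …], period ℓ=8 (even) → k=7
k=0  a_k=8  p_k/q_k = 8/1
k=1  a_k=3  p_k/q_k = 25/3
…
k=3  a_k=1  p_k/q_k = 108/13
k=4  a_k=4  p_k/q_k = 515/62
k=5  a_k=1  p_k/q_k = 623/75
k=6  a_k=3  p_k/q_k = 2384/287
k=7  a_k=3  p_k/q_k = 7775/936
→ (7775, 936).  Check: 7775²=60450625, 69·936²=60450624, difference 1.
n=2: (7775,936)∘(7775,936) = (7775·7775+69·936·936, 7775·936+936·7775) = (120901249,14554800)
n=3: (120901249,14554800)∘(7775,936) = (7775·120901249+69·936·14554800, 7775·14554800+936·120901249) = (1880014414175,226327139064)
n=4: (1880014414175,226327139064)∘(7775,936) = (7775·1880014414175+69·936·226327139064, 7775·226327139064+936·1880014414175) = (29234224019520001,3519386997890400)
n=5: (29234224019520001,3519386997890400)∘(7775,936) = (7775·29234224019520001+69·936·3519386997890400, 7775·3519386997890400+936·29234224019520001) = (454592181623521601375,54726467590868580936)

7775 936
120901249 14554800
1880014414175 226327139064
29234224019520001 3519386997890400
454592181623521601375 54726467590868580936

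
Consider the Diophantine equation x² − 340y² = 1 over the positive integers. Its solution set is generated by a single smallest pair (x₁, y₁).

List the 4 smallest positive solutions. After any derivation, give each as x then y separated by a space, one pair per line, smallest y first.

√340 → a₀=18, period (2,3,1,1,1,…,3,2,36); ℓ=14 even so k=13
a_0=18:  p_0=18·1+0=18,  q_0=18·0+1=1
a_1=2:  p_1=2·18+1=37,  q_1=2·1+0=2
…
a_4=1:  p_4=1·166+129=295,  q_4=1·9+7=16
a_5=1:  p_5=1·295+166=461,  q_5=1·16+9=25
a_6=1:  p_6=1·461+295=756,  q_6=1·25+16=41
a_7=8:  p_7=8·756+461=6509,  q_7=8·41+25=353
a_8=1:  p_8=1·6509+756=7265,  q_8=1·353+41=394
a_9=1:  p_9=1·7265+6509=13774,  q_9=1·394+353=747
a_10=1:  p_10=1·13774+7265=21039,  q_10=1·747+394=1141
a_11=1:  p_11=1·21039+13774=34813,  q_11=1·1141+747=1888
a_12=3:  p_12=3·34813+21039=125478,  q_12=3·1888+1141=6805
a_13=2:  p_13=2·125478+34813=285769,  q_13=2·6805+1888=15498
→ (285769, 15498).  Check: 285769²=81663921361, 340·15498²=81663921360, difference 1.
n=2: (285769,15498)∘(285769,15498) = (285769·285769+340·15498·15498, 285769·15498+15498·285769) = (163327842721,8857695924)
n=3: (163327842721,8857695924)∘(285769,15498) = (285769·163327842721+340·15498·8857695924, 285769·8857695924+15498·163327842721) = (93348068572789129,5062509812995614)
n=4: (93348068572789129,5062509812995614)∘(285769,15498) = (285769·93348068572789129+340·15498·5062509812995614, 285769·5062509812995614+15498·93348068572789129) = (53351968415791425367681,2893416733491029538408)

285769 15498
163327842721 8857695924
93348068572789129 5062509812995614
53351968415791425367681 2893416733491029538408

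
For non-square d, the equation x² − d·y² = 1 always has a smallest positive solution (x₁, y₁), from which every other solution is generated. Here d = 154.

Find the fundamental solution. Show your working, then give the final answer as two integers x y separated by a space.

21295 1716

d=154: √d = [12; 2,2,3,1,2,1,3,2,2,24] (ℓ=10, even), read p_9/q_9
a_0=12:  p_0=12·1+0=12,  q_0=12·0+1=1
…
a_3=3:  p_3=3·62+25=211,  q_3=3·5+2=17
…
a_5=2:  p_5=2·273+211=757,  q_5=2·22+17=61
…
a_7=3:  p_7=3·1030+757=3847,  q_7=3·83+61=310
a_8=2:  p_8=2·3847+1030=8724,  q_8=2·310+83=703
a_9=2:  p_9=2·8724+3847=21295,  q_9=2·703+310=1716
(x₁, y₁) = (21295, 1716);  21295² − 154·1716² = 1 ✓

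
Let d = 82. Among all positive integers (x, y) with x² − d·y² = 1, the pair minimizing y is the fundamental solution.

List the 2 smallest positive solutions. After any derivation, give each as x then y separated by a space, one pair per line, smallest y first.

163 18
53137 5868

[9; 18] for √82; ℓ=1 ⇒ convergent index 1
k=0  a_k=9  p_k/q_k = 9/1
k=1  a_k=18  p_k/q_k = 163/18
→ (163, 18).  Check: 163²=26569, 82·18²=26568, difference 1.
n=2: (163,18)∘(163,18) = (163·163+82·18·18, 163·18+18·163) = (53137,5868)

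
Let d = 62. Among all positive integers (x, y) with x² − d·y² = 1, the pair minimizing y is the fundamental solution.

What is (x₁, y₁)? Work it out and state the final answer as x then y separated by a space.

[7; 1,6,1,14] for √62; ℓ=4 ⇒ convergent index 3
step 0: (7, 1)  from 7·(1,0) + (0,1)
…
step 2: (55, 7)  from 6·(8,1) + (7,1)
step 3: (63, 8)  from 1·(55,7) + (8,1)
→ (63, 8).  Check: 63²=3969, 62·8²=3968, difference 1.

63 8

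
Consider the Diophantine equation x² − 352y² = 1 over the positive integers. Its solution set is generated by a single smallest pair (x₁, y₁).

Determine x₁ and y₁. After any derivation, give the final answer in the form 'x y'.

√352 = [18; 1,3,5,9,5,3,1,36, …], period ℓ=8 (even) → k=7
k=0  a_k=18  p_k/q_k = 18/1
…
k=3  a_k=5  p_k/q_k = 394/21
…
k=5  a_k=5  p_k/q_k = 18499/986
k=6  a_k=3  p_k/q_k = 59118/3151
k=7  a_k=1  p_k/q_k = 77617/4137
→ (77617, 4137).  Check: 77617²=6024398689, 352·4137²=6024398688, difference 1.

77617 4137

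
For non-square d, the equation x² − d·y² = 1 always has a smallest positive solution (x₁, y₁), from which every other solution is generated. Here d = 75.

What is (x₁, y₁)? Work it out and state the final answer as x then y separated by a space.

√75 → a₀=8, period (1,1,1,16); ℓ=4 even so k=3
i=0: a=8 ⇒ p=8, q=1
i=1: a=1 ⇒ p=9, q=1
i=2: a=1 ⇒ p=17, q=2
i=3: a=1 ⇒ p=26, q=3
→ (26, 3).  Check: 26²=676, 75·3²=675, difference 1.

26 3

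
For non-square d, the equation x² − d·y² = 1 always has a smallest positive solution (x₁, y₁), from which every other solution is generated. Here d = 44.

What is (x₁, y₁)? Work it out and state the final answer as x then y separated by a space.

[6; 1,1,1,2,1,1,1,12] for √44; ℓ=8 ⇒ convergent index 7
a_0=6:  p_0=6·1+0=6,  q_0=6·0+1=1
…
a_2=1:  p_2=1·7+6=13,  q_2=1·1+1=2
…
a_4=2:  p_4=2·20+13=53,  q_4=2·3+2=8
…
a_6=1:  p_6=1·73+53=126,  q_6=1·11+8=19
a_7=1:  p_7=1·126+73=199,  q_7=1·19+11=30
(x₁, y₁) = (199, 30);  199² − 44·30² = 1 ✓

199 30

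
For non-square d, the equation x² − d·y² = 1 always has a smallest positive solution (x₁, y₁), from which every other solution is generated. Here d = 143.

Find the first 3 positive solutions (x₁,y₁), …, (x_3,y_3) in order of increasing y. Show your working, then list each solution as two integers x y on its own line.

12 1
287 24
6876 575

√143 → a₀=11, period (1,22); ℓ=2 even so k=1
k=0  a_k=11  p_k/q_k = 11/1
k=1  a_k=1  p_k/q_k = 12/1
fundamental: x₁=12, y₁=1  (since 144 − 143·1 = 1)
(x_2, y_2) = (12·12 + 143·1·1, 12·1 + 1·12) = (287, 24)
(x_3, y_3) = (12·287 + 143·1·24, 12·24 + 1·287) = (6876, 575)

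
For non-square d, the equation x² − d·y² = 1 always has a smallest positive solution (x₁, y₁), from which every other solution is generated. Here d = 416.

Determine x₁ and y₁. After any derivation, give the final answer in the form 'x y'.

√416 = [20; 2,1,1,9,1,1,2,40, …], period ℓ=8 (even) → k=7
a_0=20:  p_0=20·1+0=20,  q_0=20·0+1=1
a_1=2:  p_1=2·20+1=41,  q_1=2·1+0=2
…
a_4=9:  p_4=9·102+61=979,  q_4=9·5+3=48
a_5=1:  p_5=1·979+102=1081,  q_5=1·48+5=53
a_6=1:  p_6=1·1081+979=2060,  q_6=1·53+48=101
a_7=2:  p_7=2·2060+1081=5201,  q_7=2·101+53=255
fundamental: x₁=5201, y₁=255  (since 27050401 − 416·65025 = 1)

5201 255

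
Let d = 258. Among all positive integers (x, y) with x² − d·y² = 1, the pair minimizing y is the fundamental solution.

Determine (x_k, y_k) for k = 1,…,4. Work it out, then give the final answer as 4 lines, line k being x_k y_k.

257 16
132097 8224
67897601 4227120
34899234817 2172731456

d=258: √d = [16; 16,32] (ℓ=2, even), read p_1/q_1
k=0  a_k=16  p_k/q_k = 16/1
k=1  a_k=16  p_k/q_k = 257/16
(x₁, y₁) = (257, 16);  257² − 258·16² = 1 ✓
(x_2, y_2) = (257·257 + 258·16·16, 257·16 + 16·257) = (132097, 8224)
(x_3, y_3) = (257·132097 + 258·16·8224, 257·8224 + 16·132097) = (67897601, 4227120)
(x_4, y_4) = (257·67897601 + 258·16·4227120, 257·4227120 + 16·67897601) = (34899234817, 2172731456)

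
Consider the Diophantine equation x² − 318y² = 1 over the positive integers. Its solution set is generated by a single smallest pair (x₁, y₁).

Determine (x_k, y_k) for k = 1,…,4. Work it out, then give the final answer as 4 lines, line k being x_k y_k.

√318 → a₀=17, period (1,4,1,34); ℓ=4 even so k=3
step 0: (17, 1)  from 17·(1,0) + (0,1)
…
step 2: (89, 5)  from 4·(18,1) + (17,1)
step 3: (107, 6)  from 1·(89,5) + (18,1)
→ (107, 6).  Check: 107²=11449, 318·6²=11448, difference 1.
(107+6√318)^2 = 22897 + 1284√318
(107+6√318)^3 = 4899851 + 274770√318
(107+6√318)^4 = 1048545217 + 58799496√318

107 6
22897 1284
4899851 274770
1048545217 58799496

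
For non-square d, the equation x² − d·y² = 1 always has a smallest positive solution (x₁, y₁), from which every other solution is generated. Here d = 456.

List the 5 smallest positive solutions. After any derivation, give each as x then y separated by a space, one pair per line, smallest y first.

1025 48
2101249 98400
4307559425 201719952
8830494720001 413525803200
18102509868442625 847727694840048

[21; 2,1,4,1,2,42] for √456; ℓ=6 ⇒ convergent index 5
a_0=21:  p_0=21·1+0=21,  q_0=21·0+1=1
a_1=2:  p_1=2·21+1=43,  q_1=2·1+0=2
a_2=1:  p_2=1·43+21=64,  q_2=1·2+1=3
a_3=4:  p_3=4·64+43=299,  q_3=4·3+2=14
a_4=1:  p_4=1·299+64=363,  q_4=1·14+3=17
a_5=2:  p_5=2·363+299=1025,  q_5=2·17+14=48
(x₁, y₁) = (1025, 48);  1025² − 456·48² = 1 ✓
(1025+48√456)^2 = 2101249 + 98400√456
(1025+48√456)^3 = 4307559425 + 201719952√456
(1025+48√456)^4 = 8830494720001 + 413525803200√456
(1025+48√456)^5 = 18102509868442625 + 847727694840048√456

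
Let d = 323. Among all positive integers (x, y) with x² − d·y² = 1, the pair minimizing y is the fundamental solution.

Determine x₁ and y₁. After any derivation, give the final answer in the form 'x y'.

18 1

[17; 1,34] for √323; ℓ=2 ⇒ convergent index 1
step 0: (17, 1)  from 17·(1,0) + (0,1)
step 1: (18, 1)  from 1·(17,1) + (1,0)
→ (18, 1).  Check: 18²=324, 323·1²=323, difference 1.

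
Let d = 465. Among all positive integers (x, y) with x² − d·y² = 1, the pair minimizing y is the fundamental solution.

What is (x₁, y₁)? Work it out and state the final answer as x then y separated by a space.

15871 736

√465 → a₀=21, period (1,1,3,2,2,2,3,1,1,42); ℓ=10 even so k=9
k=0  a_k=21  p_k/q_k = 21/1
k=1  a_k=1  p_k/q_k = 22/1
k=2  a_k=1  p_k/q_k = 43/2
…
k=8  a_k=1  p_k/q_k = 8949/415
k=9  a_k=1  p_k/q_k = 15871/736
fundamental: x₁=15871, y₁=736  (since 251888641 − 465·541696 = 1)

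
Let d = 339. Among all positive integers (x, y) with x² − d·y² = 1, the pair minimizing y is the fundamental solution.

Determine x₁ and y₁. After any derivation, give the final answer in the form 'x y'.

√339 → a₀=18, period (2,2,2,1,17,1,2,2,2,36); ℓ=10 even so k=9
k=0  a_k=18  p_k/q_k = 18/1
k=1  a_k=2  p_k/q_k = 37/2
k=2  a_k=2  p_k/q_k = 92/5
k=3  a_k=2  p_k/q_k = 221/12
k=4  a_k=1  p_k/q_k = 313/17
…
k=6  a_k=1  p_k/q_k = 5855/318
k=7  a_k=2  p_k/q_k = 17252/937
k=8  a_k=2  p_k/q_k = 40359/2192
k=9  a_k=2  p_k/q_k = 97970/5321
fundamental: x₁=97970, y₁=5321  (since 9598120900 − 339·28313041 = 1)

97970 5321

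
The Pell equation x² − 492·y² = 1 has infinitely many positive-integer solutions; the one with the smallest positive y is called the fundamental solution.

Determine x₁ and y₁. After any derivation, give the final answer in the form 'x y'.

d=492: √d = [22; 5,1,1,10,1,1,5,44] (ℓ=8, even), read p_7/q_7
step 0: (22, 1)  from 22·(1,0) + (0,1)
…
step 2: (133, 6)  from 1·(111,5) + (22,1)
step 3: (244, 11)  from 1·(133,6) + (111,5)
…
step 6: (5390, 243)  from 1·(2817,127) + (2573,116)
step 7: (29767, 1342)  from 5·(5390,243) + (2817,127)
→ (29767, 1342).  Check: 29767²=886074289, 492·1342²=886074288, difference 1.

29767 1342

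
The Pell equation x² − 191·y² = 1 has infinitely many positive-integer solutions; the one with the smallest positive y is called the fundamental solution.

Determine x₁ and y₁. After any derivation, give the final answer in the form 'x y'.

[13; 1,4,1,1,3,…,4,1,26] for √191; ℓ=16 ⇒ convergent index 15
i=0: a=13 ⇒ p=13, q=1
i=1: a=1 ⇒ p=14, q=1
i=2: a=4 ⇒ p=69, q=5
i=3: a=1 ⇒ p=83, q=6
i=4: a=1 ⇒ p=152, q=11
i=5: a=3 ⇒ p=539, q=39
i=6: a=2 ⇒ p=1230, q=89
i=7: a=2 ⇒ p=2999, q=217
i=8: a=13 ⇒ p=40217, q=2910
i=9: a=2 ⇒ p=83433, q=6037
i=10: a=2 ⇒ p=207083, q=14984
…
i=12: a=1 ⇒ p=911765, q=65973
…
i=14: a=4 ⇒ p=7377553, q=533821
i=15: a=1 ⇒ p=8994000, q=650783
→ (8994000, 650783).  Check: 8994000²=80892036000000, 191·650783²=80892035999999, difference 1.

8994000 650783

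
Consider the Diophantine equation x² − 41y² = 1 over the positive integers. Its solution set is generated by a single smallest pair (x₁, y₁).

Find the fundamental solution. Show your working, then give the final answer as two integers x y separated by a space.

√41 → a₀=6, period (2,2,12); ℓ=3 odd so k=5
k=0  a_k=6  p_k/q_k = 6/1
…
k=4  a_k=2  p_k/q_k = 826/129
k=5  a_k=2  p_k/q_k = 2049/320
fundamental: x₁=2049, y₁=320  (since 4198401 − 41·102400 = 1)

2049 320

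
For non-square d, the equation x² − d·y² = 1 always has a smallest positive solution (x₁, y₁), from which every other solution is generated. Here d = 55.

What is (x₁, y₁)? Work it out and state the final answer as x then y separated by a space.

89 12

√55 → a₀=7, period (2,2,2,14); ℓ=4 even so k=3
step 0: (7, 1)  from 7·(1,0) + (0,1)
…
step 2: (37, 5)  from 2·(15,2) + (7,1)
step 3: (89, 12)  from 2·(37,5) + (15,2)
→ (89, 12).  Check: 89²=7921, 55·12²=7920, difference 1.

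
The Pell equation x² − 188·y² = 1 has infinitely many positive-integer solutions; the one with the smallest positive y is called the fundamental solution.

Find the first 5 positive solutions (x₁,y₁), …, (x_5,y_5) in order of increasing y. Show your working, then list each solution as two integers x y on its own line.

4607 336
42448897 3095904
391124132351 28525659120
3603817713033217 262835420035776
33205576016763929087 2421765531683980944

[13; 1,2,2,6,2,2,1,26] for √188; ℓ=8 ⇒ convergent index 7
k=0  a_k=13  p_k/q_k = 13/1
…
k=2  a_k=2  p_k/q_k = 41/3
…
k=5  a_k=2  p_k/q_k = 1330/97
k=6  a_k=2  p_k/q_k = 3277/239
k=7  a_k=1  p_k/q_k = 4607/336
→ (4607, 336).  Check: 4607²=21224449, 188·336²=21224448, difference 1.
(x_2, y_2) = (4607·4607 + 188·336·336, 4607·336 + 336·4607) = (42448897, 3095904)
(x_3, y_3) = (4607·42448897 + 188·336·3095904, 4607·3095904 + 336·42448897) = (391124132351, 28525659120)
(x_4, y_4) = (4607·391124132351 + 188·336·28525659120, 4607·28525659120 + 336·391124132351) = (3603817713033217, 262835420035776)
(x_5, y_5) = (4607·3603817713033217 + 188·336·262835420035776, 4607·262835420035776 + 336·3603817713033217) = (33205576016763929087, 2421765531683980944)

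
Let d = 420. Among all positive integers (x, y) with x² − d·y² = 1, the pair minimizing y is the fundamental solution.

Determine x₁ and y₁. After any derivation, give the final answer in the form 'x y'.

[20; 2,40] for √420; ℓ=2 ⇒ convergent index 1
k=0  a_k=20  p_k/q_k = 20/1
k=1  a_k=2  p_k/q_k = 41/2
(x₁, y₁) = (41, 2);  41² − 420·2² = 1 ✓

41 2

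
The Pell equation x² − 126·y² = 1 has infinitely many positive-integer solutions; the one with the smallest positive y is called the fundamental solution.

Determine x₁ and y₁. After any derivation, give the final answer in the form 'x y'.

449 40

√126 = [11; 4,2,4,22, …], period ℓ=4 (even) → k=3
a_0=11:  p_0=11·1+0=11,  q_0=11·0+1=1
a_1=4:  p_1=4·11+1=45,  q_1=4·1+0=4
a_2=2:  p_2=2·45+11=101,  q_2=2·4+1=9
a_3=4:  p_3=4·101+45=449,  q_3=4·9+4=40
(x₁, y₁) = (449, 40);  449² − 126·40² = 1 ✓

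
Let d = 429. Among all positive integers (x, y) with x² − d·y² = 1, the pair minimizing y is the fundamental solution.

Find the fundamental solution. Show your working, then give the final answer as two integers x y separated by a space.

d=429: √d = [20; 1,2,2,9,1,12,1,9,2,2,1,40] (ℓ=12, even), read p_11/q_11
a_0=20:  p_0=20·1+0=20,  q_0=20·0+1=1
…
a_3=2:  p_3=2·62+21=145,  q_3=2·3+1=7
a_4=9:  p_4=9·145+62=1367,  q_4=9·7+3=66
a_5=1:  p_5=1·1367+145=1512,  q_5=1·66+7=73
…
a_10=2:  p_10=2·438459+208718=1085636,  q_10=2·21169+10077=52415
a_11=1:  p_11=1·1085636+438459=1524095,  q_11=1·52415+21169=73584
(x₁, y₁) = (1524095, 73584);  1524095² − 429·73584² = 1 ✓

1524095 73584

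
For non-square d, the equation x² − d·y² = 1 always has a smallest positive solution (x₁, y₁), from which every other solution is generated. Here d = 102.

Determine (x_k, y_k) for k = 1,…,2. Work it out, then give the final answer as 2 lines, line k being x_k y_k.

101 10
20401 2020

√102 → a₀=10, period (10,20); ℓ=2 even so k=1
k=0  a_k=10  p_k/q_k = 10/1
k=1  a_k=10  p_k/q_k = 101/10
→ (101, 10).  Check: 101²=10201, 102·10²=10200, difference 1.
(x_2, y_2) = (101·101 + 102·10·10, 101·10 + 10·101) = (20401, 2020)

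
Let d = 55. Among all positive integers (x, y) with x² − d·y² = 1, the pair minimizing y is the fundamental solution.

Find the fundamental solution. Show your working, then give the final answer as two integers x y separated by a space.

89 12

√55 = [7; 2,2,2,14, …], period ℓ=4 (even) → k=3
i=0: a=7 ⇒ p=7, q=1
i=1: a=2 ⇒ p=15, q=2
i=2: a=2 ⇒ p=37, q=5
i=3: a=2 ⇒ p=89, q=12
(x₁, y₁) = (89, 12);  89² − 55·12² = 1 ✓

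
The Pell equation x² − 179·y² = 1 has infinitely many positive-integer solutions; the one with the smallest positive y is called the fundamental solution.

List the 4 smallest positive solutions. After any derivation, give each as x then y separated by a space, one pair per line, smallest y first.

4190210 313191
35115719688199 2624672120220
294284479589372473370 21995854729733779209
2466227538440333747559727201 184334500894152933286567560

√179 = [13; 2,1,1,1,3,…,1,2,26, …], period ℓ=14 (even) → k=13
i=0: a=13 ⇒ p=13, q=1
i=1: a=2 ⇒ p=27, q=2
i=2: a=1 ⇒ p=40, q=3
i=3: a=1 ⇒ p=67, q=5
i=4: a=1 ⇒ p=107, q=8
i=5: a=3 ⇒ p=388, q=29
i=6: a=5 ⇒ p=2047, q=153
i=7: a=13 ⇒ p=26999, q=2018
i=8: a=5 ⇒ p=137042, q=10243
i=9: a=3 ⇒ p=438125, q=32747
i=10: a=1 ⇒ p=575167, q=42990
i=11: a=1 ⇒ p=1013292, q=75737
i=12: a=1 ⇒ p=1588459, q=118727
i=13: a=2 ⇒ p=4190210, q=313191
(x₁, y₁) = (4190210, 313191);  4190210² − 179·313191² = 1 ✓
n=2: (4190210,313191)∘(4190210,313191) = (4190210·4190210+179·313191·313191, 4190210·313191+313191·4190210) = (35115719688199,2624672120220)
n=3: (35115719688199,2624672120220)∘(4190210,313191) = (4190210·35115719688199+179·313191·2624672120220, 4190210·2624672120220+313191·35115719688199) = (294284479589372473370,21995854729733779209)
n=4: (294284479589372473370,21995854729733779209)∘(4190210,313191) = (4190210·294284479589372473370+179·313191·21995854729733779209, 4190210·21995854729733779209+313191·294284479589372473370) = (2466227538440333747559727201,184334500894152933286567560)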